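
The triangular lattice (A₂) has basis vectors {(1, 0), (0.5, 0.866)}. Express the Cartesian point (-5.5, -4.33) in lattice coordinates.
-3b₁ - 5b₂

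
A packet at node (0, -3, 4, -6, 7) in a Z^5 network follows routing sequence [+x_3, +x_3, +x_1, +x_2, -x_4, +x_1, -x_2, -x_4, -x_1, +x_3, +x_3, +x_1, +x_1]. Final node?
(3, -3, 8, -8, 7)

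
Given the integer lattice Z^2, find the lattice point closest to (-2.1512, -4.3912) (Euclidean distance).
(-2, -4)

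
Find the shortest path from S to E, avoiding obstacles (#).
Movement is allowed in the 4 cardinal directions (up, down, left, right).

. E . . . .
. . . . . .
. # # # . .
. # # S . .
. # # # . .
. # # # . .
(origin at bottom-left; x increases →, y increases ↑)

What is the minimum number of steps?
7
(one shortest path: (3, 2) → (4, 2) → (4, 3) → (4, 4) → (3, 4) → (2, 4) → (1, 4) → (1, 5))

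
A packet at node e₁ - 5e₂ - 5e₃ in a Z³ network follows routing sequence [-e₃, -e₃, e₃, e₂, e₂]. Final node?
(1, -3, -6)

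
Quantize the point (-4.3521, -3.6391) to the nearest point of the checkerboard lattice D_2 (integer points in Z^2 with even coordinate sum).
(-4, -4)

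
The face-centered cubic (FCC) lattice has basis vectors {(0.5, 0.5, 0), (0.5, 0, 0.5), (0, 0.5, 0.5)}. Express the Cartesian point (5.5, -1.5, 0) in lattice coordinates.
4b₁ + 7b₂ - 7b₃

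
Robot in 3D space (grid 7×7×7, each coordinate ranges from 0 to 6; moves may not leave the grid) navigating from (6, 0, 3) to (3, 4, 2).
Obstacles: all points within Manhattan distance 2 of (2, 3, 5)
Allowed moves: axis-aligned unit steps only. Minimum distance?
8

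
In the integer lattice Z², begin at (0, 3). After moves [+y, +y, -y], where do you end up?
(0, 4)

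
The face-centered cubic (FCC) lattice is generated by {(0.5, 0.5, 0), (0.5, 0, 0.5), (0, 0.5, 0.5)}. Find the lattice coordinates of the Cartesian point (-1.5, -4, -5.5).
-3b₂ - 8b₃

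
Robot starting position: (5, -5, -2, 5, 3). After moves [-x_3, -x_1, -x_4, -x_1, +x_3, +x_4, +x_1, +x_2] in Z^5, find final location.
(4, -4, -2, 5, 3)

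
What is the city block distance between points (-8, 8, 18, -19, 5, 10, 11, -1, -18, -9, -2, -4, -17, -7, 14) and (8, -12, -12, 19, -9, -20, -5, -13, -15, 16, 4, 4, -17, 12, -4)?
255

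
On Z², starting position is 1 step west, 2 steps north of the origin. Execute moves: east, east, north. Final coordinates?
(1, 3)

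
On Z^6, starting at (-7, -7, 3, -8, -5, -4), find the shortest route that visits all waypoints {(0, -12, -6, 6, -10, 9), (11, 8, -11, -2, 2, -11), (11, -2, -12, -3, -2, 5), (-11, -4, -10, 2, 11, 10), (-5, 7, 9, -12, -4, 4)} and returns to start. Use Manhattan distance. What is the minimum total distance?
286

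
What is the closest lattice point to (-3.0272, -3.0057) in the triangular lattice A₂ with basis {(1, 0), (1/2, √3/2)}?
(-3, -3.464)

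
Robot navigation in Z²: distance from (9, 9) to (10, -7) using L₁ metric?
17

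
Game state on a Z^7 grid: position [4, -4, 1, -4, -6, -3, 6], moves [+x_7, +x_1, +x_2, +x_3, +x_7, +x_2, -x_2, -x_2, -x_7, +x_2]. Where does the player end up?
(5, -3, 2, -4, -6, -3, 7)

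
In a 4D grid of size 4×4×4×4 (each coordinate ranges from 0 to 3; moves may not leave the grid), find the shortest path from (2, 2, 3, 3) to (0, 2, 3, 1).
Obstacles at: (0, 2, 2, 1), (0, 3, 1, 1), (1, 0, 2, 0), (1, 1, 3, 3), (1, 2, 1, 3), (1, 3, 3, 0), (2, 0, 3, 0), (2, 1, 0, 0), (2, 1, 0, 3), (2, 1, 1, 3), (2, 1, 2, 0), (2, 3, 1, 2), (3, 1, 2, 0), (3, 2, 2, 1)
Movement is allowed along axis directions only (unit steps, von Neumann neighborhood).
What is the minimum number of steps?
4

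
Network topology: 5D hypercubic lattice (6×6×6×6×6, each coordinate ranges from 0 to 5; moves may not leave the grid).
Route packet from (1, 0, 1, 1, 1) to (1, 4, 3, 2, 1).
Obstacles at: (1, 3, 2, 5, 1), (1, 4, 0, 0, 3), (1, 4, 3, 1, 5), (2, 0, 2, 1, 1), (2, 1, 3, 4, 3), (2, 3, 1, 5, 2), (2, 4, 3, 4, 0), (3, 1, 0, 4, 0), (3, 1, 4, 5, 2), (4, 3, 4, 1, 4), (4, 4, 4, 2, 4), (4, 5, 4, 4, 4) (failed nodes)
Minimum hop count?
7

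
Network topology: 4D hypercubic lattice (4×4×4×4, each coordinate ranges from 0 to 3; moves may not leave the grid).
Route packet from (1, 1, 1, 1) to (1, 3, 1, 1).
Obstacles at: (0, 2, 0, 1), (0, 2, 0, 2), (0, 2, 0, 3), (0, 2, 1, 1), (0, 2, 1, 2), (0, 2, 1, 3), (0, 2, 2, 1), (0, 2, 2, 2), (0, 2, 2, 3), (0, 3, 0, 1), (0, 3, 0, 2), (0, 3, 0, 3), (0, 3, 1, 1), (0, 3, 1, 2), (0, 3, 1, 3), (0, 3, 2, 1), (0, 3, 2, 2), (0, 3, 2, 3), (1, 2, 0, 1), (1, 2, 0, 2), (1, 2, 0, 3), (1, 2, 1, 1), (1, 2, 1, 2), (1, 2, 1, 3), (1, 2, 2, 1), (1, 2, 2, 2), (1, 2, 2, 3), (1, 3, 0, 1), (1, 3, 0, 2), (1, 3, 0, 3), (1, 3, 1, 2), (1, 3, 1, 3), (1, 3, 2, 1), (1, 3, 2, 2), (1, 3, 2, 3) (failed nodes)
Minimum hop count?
4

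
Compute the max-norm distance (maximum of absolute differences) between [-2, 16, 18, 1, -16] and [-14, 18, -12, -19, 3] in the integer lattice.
30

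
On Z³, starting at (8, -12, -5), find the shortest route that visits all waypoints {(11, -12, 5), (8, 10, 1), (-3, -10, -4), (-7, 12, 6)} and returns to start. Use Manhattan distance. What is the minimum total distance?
114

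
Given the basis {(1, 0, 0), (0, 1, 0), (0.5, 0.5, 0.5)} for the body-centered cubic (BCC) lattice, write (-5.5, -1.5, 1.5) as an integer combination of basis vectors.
-7b₁ - 3b₂ + 3b₃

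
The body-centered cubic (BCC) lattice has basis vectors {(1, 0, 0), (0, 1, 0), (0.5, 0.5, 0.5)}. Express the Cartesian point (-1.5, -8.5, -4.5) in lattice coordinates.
3b₁ - 4b₂ - 9b₃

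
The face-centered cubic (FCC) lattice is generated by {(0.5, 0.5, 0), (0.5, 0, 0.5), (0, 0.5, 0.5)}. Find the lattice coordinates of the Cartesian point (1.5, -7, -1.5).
-4b₁ + 7b₂ - 10b₃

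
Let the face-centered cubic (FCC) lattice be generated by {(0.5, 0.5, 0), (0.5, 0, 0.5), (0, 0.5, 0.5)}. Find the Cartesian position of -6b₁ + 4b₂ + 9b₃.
(-1, 1.5, 6.5)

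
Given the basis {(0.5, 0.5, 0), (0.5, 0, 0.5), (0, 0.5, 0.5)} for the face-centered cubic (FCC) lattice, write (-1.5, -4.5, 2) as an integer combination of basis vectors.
-8b₁ + 5b₂ - b₃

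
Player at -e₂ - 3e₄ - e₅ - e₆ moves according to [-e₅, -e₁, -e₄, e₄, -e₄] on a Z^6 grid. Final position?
(-1, -1, 0, -4, -2, -1)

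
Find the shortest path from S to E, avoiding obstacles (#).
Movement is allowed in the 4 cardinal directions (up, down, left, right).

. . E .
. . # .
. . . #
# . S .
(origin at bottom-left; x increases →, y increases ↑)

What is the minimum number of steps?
5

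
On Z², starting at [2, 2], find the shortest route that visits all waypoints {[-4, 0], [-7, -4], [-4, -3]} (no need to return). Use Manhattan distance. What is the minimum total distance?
15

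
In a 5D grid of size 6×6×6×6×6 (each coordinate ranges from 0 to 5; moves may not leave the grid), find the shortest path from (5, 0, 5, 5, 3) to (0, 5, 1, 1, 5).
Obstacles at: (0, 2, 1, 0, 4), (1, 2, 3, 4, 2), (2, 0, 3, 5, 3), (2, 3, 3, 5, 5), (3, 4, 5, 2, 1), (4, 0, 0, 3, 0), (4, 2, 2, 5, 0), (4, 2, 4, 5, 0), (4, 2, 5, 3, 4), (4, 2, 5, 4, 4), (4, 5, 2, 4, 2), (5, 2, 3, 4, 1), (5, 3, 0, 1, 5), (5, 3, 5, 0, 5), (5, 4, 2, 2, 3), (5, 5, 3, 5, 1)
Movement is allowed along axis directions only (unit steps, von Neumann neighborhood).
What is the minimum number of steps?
20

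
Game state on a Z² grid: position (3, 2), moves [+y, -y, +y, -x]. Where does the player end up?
(2, 3)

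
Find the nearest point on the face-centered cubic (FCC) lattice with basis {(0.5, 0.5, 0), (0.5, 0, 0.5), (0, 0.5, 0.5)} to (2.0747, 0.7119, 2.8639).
(2, 1, 3)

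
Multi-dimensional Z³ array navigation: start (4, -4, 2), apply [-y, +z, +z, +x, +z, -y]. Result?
(5, -6, 5)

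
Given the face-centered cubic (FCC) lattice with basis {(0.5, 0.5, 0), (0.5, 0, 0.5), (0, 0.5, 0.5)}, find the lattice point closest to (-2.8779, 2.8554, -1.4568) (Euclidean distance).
(-3, 2.5, -1.5)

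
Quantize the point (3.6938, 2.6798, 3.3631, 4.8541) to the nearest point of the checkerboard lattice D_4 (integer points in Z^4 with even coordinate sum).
(4, 3, 4, 5)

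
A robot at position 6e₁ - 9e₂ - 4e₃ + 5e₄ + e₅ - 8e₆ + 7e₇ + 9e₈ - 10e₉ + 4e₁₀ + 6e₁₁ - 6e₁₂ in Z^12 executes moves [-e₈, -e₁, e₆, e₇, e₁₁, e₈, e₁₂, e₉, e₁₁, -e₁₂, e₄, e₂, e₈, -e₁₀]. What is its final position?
(5, -8, -4, 6, 1, -7, 8, 10, -9, 3, 8, -6)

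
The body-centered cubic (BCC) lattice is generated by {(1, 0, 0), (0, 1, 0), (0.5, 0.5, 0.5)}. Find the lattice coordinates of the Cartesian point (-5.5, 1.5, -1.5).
-4b₁ + 3b₂ - 3b₃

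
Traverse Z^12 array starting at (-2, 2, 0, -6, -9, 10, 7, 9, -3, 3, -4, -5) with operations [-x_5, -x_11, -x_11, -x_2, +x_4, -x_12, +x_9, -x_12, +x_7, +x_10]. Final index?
(-2, 1, 0, -5, -10, 10, 8, 9, -2, 4, -6, -7)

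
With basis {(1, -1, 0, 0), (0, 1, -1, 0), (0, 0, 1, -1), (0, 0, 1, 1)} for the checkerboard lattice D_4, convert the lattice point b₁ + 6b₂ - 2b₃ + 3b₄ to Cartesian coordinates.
(1, 5, -5, 5)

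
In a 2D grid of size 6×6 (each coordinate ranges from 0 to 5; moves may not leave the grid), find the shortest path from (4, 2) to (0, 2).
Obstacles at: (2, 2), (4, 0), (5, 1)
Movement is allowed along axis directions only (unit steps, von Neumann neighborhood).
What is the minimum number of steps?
6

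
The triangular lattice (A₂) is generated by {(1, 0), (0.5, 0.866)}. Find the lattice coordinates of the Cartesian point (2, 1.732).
b₁ + 2b₂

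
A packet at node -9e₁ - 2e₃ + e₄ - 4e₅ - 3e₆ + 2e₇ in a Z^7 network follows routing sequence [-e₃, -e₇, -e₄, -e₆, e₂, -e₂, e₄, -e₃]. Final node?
(-9, 0, -4, 1, -4, -4, 1)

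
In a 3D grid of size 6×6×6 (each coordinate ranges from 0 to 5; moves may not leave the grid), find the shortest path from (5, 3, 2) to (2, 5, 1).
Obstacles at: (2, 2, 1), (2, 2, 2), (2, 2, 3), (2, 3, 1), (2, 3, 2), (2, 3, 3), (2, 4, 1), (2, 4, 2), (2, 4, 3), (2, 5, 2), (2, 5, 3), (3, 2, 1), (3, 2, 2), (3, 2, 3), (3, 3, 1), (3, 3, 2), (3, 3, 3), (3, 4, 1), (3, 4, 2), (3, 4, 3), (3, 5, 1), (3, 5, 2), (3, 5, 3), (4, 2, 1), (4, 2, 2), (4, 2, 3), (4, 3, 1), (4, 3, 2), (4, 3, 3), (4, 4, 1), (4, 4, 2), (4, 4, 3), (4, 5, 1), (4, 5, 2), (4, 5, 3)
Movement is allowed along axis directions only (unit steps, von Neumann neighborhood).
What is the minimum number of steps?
8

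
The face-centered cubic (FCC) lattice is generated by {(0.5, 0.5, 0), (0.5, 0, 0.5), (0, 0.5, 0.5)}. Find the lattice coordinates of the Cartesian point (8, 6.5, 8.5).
6b₁ + 10b₂ + 7b₃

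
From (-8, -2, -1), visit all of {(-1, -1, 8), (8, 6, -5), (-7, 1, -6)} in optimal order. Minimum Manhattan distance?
59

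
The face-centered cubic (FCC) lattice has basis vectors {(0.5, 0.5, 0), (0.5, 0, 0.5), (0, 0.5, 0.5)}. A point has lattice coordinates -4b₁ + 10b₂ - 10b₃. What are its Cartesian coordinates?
(3, -7, 0)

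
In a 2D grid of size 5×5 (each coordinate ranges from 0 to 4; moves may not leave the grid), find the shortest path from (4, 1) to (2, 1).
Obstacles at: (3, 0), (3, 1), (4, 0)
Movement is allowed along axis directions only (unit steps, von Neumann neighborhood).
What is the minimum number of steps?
4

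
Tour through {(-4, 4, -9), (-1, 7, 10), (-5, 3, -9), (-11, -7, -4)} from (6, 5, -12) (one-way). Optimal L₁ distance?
75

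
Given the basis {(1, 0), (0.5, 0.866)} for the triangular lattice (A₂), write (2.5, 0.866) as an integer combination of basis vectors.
2b₁ + b₂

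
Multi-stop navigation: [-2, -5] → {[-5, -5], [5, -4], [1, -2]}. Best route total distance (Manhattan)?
18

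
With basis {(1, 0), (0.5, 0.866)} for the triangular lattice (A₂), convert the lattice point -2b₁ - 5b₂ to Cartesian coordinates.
(-4.5, -4.33)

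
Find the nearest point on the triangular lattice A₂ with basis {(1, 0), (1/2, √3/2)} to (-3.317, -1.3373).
(-3.5, -0.866)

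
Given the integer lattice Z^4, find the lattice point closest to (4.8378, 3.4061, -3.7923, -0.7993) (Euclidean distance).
(5, 3, -4, -1)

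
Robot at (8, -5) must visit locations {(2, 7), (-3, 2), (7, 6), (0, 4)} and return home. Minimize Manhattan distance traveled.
46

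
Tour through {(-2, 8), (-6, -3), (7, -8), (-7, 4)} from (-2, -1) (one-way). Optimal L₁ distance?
44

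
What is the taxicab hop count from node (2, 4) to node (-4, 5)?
7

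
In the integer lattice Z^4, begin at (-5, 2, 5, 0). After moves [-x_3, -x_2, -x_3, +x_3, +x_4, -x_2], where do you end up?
(-5, 0, 4, 1)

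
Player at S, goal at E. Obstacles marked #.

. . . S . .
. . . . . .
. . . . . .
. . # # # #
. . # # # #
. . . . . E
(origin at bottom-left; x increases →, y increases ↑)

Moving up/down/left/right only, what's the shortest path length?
11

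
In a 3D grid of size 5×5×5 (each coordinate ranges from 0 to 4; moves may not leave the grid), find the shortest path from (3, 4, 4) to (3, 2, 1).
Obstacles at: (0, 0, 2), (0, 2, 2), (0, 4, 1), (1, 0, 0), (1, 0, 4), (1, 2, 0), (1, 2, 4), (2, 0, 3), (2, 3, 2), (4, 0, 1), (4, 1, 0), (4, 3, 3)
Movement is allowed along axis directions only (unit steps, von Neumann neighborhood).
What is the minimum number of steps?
5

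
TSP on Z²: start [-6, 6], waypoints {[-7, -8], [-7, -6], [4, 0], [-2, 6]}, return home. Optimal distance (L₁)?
50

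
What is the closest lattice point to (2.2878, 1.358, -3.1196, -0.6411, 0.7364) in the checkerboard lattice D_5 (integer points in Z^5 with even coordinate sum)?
(2, 1, -3, -1, 1)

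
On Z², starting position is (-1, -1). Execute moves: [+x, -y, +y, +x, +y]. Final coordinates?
(1, 0)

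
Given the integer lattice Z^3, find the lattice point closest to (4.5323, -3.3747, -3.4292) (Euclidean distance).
(5, -3, -3)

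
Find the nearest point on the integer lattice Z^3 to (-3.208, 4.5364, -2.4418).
(-3, 5, -2)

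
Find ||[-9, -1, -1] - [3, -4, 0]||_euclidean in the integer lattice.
12.4097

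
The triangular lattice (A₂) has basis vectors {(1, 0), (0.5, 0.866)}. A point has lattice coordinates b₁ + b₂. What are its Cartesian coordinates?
(1.5, 0.866)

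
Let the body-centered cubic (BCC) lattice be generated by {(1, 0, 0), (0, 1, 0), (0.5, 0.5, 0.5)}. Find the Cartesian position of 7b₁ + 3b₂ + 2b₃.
(8, 4, 1)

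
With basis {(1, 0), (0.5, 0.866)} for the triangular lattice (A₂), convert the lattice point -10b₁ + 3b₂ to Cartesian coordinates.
(-8.5, 2.598)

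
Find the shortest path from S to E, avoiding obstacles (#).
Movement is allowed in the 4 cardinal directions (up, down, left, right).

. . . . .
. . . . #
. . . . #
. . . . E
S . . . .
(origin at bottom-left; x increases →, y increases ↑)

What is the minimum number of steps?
5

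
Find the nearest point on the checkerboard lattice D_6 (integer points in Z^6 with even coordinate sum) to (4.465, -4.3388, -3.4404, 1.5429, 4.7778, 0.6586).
(5, -4, -3, 2, 5, 1)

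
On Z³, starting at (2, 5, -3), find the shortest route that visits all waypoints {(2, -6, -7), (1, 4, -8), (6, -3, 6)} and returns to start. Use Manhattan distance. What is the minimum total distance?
60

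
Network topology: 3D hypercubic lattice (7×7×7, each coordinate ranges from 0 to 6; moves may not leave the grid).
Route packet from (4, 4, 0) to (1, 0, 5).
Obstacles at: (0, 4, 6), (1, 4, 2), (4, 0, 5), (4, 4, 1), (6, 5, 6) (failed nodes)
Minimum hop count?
12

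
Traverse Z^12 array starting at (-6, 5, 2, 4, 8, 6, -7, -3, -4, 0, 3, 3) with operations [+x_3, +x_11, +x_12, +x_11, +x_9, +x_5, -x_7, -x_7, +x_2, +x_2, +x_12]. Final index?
(-6, 7, 3, 4, 9, 6, -9, -3, -3, 0, 5, 5)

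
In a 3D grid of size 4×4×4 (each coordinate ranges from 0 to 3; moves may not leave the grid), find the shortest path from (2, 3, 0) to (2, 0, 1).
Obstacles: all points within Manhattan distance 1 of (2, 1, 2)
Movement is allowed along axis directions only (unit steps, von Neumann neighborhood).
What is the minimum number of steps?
4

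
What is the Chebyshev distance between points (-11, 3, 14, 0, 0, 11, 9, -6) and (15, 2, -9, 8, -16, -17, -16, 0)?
28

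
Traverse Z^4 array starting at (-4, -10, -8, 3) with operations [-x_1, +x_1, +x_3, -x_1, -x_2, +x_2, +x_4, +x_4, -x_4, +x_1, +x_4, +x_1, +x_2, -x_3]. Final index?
(-3, -9, -8, 5)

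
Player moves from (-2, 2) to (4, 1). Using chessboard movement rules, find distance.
6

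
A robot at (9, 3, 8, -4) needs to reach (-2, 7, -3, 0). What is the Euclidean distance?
16.5529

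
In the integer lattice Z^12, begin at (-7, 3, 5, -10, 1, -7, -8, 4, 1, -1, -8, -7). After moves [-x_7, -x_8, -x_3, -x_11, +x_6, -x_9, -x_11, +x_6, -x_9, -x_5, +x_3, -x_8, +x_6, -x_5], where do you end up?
(-7, 3, 5, -10, -1, -4, -9, 2, -1, -1, -10, -7)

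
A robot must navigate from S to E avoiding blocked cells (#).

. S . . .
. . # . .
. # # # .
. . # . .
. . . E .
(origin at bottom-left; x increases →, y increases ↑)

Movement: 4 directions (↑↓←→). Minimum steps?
8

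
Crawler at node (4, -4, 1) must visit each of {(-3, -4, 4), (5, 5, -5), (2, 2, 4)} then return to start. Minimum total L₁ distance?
52
(one optimal route: (4, -4, 1) → (-3, -4, 4) → (2, 2, 4) → (5, 5, -5) → (4, -4, 1))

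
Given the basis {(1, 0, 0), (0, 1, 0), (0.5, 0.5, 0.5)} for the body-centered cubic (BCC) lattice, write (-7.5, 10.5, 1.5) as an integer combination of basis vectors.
-9b₁ + 9b₂ + 3b₃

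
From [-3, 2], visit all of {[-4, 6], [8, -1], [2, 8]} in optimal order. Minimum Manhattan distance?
28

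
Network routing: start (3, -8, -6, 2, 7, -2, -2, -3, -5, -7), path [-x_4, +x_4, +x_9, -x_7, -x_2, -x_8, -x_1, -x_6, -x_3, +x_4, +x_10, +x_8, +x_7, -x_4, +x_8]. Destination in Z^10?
(2, -9, -7, 2, 7, -3, -2, -2, -4, -6)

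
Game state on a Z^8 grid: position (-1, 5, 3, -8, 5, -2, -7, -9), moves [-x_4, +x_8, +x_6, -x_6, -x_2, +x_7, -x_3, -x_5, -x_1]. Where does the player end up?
(-2, 4, 2, -9, 4, -2, -6, -8)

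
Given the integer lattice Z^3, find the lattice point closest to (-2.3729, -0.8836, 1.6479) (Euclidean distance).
(-2, -1, 2)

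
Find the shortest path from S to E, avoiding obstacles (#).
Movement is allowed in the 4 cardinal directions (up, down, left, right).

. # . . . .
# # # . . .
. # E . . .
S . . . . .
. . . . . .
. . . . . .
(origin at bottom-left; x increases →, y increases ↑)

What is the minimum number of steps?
3
(one shortest path: (0, 2) → (1, 2) → (2, 2) → (2, 3))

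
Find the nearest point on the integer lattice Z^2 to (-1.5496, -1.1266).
(-2, -1)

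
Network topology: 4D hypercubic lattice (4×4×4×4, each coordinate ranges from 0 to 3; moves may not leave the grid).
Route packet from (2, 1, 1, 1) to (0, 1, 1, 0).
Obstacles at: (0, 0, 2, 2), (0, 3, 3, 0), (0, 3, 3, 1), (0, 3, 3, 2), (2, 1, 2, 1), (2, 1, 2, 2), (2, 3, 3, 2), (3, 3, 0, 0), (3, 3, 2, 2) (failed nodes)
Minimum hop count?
3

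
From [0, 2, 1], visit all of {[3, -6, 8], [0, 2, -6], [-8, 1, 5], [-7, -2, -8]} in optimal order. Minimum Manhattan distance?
58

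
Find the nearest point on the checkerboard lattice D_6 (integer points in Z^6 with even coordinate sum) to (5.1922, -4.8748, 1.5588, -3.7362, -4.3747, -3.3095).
(5, -5, 1, -4, -4, -3)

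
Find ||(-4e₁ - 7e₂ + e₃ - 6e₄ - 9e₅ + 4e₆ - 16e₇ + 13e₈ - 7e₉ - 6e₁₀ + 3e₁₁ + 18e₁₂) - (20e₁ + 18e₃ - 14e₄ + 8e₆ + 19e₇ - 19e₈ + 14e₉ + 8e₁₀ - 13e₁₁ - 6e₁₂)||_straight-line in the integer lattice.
69.2315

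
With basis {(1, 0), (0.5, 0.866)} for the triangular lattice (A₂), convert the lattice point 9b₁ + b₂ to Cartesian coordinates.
(9.5, 0.866)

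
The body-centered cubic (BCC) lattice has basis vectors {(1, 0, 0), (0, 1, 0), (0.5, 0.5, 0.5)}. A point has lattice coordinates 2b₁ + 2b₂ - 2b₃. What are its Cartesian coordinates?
(1, 1, -1)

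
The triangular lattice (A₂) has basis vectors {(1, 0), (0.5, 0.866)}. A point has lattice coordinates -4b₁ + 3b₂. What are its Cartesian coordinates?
(-2.5, 2.598)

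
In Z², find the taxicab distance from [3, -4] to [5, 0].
6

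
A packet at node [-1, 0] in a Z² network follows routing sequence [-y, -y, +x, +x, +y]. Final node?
(1, -1)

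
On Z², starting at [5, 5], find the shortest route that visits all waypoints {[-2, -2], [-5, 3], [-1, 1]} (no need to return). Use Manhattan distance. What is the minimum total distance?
22
(one optimal route: (5, 5) → (-5, 3) → (-1, 1) → (-2, -2))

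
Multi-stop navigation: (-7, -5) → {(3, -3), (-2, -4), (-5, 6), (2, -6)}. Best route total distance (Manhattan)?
33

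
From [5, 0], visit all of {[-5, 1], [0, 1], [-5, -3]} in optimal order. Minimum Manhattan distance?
15
(one optimal route: (5, 0) → (0, 1) → (-5, 1) → (-5, -3))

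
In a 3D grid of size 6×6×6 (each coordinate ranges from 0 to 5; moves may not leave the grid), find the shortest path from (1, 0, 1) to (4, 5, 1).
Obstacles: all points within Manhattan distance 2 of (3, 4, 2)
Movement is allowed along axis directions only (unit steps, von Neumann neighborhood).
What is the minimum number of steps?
10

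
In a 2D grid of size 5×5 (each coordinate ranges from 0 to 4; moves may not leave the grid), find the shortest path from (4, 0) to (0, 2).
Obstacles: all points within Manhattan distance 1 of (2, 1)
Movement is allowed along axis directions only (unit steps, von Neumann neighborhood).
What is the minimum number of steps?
8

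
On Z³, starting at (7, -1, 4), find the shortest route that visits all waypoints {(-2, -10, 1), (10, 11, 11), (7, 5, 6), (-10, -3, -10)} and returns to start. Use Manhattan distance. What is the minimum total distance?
124
(one optimal route: (7, -1, 4) → (-2, -10, 1) → (-10, -3, -10) → (10, 11, 11) → (7, 5, 6) → (7, -1, 4))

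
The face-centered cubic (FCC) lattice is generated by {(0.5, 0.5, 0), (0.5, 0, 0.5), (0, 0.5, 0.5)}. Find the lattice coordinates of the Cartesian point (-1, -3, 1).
-5b₁ + 3b₂ - b₃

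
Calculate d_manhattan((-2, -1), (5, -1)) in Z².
7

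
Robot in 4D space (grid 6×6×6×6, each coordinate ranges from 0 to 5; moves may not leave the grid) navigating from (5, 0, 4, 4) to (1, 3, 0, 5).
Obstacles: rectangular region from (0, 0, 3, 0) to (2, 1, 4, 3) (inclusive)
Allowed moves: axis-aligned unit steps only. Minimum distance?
12
(one shortest path: (5, 0, 4, 4) → (4, 0, 4, 4) → (3, 0, 4, 4) → (2, 0, 4, 4) → (1, 0, 4, 4) → (1, 1, 4, 4) → (1, 2, 4, 4) → (1, 3, 4, 4) → (1, 3, 3, 4) → (1, 3, 2, 4) → (1, 3, 1, 4) → (1, 3, 0, 4) → (1, 3, 0, 5))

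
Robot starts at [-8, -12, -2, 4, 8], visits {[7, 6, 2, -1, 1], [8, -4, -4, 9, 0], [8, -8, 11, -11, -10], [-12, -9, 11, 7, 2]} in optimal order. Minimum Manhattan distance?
146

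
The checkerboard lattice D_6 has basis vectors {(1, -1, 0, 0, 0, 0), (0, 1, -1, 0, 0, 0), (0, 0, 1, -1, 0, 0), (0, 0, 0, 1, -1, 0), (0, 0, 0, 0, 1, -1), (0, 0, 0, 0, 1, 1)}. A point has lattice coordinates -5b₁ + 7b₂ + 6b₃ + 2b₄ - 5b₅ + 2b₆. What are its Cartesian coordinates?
(-5, 12, -1, -4, -5, 7)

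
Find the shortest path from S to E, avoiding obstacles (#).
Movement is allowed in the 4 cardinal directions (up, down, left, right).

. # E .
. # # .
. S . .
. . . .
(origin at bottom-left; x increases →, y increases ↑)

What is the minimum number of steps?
5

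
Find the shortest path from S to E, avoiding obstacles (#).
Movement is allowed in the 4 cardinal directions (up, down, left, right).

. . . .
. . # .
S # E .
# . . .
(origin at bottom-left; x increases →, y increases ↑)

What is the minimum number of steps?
8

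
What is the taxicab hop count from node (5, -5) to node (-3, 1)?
14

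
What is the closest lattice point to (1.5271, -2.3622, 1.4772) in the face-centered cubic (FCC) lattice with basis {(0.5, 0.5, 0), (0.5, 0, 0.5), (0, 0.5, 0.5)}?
(1.5, -2, 1.5)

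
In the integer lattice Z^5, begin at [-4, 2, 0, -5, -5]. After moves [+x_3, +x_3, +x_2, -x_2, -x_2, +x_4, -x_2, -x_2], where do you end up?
(-4, -1, 2, -4, -5)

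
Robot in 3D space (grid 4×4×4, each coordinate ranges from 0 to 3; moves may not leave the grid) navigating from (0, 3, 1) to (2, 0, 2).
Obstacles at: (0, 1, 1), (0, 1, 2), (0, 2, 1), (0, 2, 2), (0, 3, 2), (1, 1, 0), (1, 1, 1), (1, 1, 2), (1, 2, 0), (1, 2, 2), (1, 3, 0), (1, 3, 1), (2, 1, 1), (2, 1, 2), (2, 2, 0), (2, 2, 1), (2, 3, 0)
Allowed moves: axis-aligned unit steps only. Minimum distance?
8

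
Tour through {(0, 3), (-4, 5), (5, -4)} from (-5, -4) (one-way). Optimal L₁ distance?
28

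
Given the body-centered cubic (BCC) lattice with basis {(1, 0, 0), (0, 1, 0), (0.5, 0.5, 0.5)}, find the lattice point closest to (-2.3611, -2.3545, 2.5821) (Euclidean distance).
(-2.5, -2.5, 2.5)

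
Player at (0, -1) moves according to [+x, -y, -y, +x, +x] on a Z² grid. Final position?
(3, -3)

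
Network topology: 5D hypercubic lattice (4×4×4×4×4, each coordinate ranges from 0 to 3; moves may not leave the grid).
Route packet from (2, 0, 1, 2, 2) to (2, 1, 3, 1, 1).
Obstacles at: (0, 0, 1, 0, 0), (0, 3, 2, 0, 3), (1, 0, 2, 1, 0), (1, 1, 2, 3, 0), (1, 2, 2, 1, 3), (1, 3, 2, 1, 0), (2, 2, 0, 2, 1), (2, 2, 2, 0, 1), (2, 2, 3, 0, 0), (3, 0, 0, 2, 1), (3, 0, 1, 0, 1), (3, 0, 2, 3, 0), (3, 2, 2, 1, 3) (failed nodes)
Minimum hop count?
5
(one shortest path: (2, 0, 1, 2, 2) → (2, 1, 1, 2, 2) → (2, 1, 2, 2, 2) → (2, 1, 3, 2, 2) → (2, 1, 3, 1, 2) → (2, 1, 3, 1, 1))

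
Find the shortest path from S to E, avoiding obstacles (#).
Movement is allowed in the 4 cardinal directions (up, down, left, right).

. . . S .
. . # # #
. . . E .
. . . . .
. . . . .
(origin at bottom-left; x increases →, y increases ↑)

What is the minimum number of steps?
6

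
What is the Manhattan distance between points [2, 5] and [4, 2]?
5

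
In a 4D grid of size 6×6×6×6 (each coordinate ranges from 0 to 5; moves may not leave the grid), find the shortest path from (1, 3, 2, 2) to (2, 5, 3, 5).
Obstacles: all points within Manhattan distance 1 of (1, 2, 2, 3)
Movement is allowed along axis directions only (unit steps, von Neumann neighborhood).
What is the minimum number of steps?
7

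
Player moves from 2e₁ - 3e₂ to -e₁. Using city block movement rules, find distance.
6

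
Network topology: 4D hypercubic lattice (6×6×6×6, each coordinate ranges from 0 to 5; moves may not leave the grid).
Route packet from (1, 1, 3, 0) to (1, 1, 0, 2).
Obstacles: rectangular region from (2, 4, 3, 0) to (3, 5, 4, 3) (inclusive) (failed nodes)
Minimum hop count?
5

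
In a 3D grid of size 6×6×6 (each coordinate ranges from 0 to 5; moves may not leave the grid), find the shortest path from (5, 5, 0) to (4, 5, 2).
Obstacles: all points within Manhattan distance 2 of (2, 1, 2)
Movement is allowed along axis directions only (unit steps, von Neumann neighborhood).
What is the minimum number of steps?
3
(one shortest path: (5, 5, 0) → (4, 5, 0) → (4, 5, 1) → (4, 5, 2))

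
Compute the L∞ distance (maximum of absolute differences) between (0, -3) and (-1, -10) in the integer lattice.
7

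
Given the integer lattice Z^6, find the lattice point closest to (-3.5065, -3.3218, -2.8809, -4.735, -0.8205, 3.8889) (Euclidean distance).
(-4, -3, -3, -5, -1, 4)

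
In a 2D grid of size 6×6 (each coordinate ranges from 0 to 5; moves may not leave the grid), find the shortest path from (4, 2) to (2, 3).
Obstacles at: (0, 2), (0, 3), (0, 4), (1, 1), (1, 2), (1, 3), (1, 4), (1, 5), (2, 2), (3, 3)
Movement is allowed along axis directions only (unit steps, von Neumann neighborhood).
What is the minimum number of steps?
5
(one shortest path: (4, 2) → (4, 3) → (4, 4) → (3, 4) → (2, 4) → (2, 3))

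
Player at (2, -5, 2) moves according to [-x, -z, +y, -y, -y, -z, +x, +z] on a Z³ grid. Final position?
(2, -6, 1)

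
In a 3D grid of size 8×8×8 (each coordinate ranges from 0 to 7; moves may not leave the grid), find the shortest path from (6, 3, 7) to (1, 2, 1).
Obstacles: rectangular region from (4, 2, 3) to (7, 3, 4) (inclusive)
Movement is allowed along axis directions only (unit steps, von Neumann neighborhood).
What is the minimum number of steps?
12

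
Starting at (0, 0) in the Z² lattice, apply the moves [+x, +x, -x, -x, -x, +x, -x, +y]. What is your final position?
(-1, 1)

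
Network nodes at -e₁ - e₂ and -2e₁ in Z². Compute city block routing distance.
2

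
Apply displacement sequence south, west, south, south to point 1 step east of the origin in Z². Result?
(0, -3)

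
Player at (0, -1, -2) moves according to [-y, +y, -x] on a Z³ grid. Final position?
(-1, -1, -2)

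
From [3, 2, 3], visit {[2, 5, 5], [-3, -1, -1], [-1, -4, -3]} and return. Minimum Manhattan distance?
46
(one optimal route: (3, 2, 3) → (2, 5, 5) → (-3, -1, -1) → (-1, -4, -3) → (3, 2, 3))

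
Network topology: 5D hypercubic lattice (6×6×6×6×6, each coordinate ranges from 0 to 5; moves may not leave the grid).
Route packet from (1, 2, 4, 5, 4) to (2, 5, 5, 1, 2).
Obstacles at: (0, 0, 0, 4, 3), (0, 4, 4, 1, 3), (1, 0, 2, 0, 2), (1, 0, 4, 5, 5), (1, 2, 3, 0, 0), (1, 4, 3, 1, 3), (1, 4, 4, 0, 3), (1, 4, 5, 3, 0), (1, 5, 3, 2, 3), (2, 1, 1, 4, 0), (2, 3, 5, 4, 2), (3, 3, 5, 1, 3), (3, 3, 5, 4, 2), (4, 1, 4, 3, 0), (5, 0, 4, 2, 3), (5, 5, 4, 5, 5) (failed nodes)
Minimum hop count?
11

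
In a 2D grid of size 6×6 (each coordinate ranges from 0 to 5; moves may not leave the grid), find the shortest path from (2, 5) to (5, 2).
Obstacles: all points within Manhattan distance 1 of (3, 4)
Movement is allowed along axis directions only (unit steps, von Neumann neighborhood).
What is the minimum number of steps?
8
(one shortest path: (2, 5) → (1, 5) → (1, 4) → (1, 3) → (2, 3) → (2, 2) → (3, 2) → (4, 2) → (5, 2))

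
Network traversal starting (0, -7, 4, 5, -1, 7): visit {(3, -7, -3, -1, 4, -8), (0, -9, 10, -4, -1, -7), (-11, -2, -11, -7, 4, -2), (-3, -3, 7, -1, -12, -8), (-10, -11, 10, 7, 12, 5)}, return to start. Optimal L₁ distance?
230
(one optimal route: (0, -7, 4, 5, -1, 7) → (0, -9, 10, -4, -1, -7) → (-3, -3, 7, -1, -12, -8) → (3, -7, -3, -1, 4, -8) → (-11, -2, -11, -7, 4, -2) → (-10, -11, 10, 7, 12, 5) → (0, -7, 4, 5, -1, 7))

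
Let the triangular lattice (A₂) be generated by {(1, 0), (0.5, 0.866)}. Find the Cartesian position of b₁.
(1, 0)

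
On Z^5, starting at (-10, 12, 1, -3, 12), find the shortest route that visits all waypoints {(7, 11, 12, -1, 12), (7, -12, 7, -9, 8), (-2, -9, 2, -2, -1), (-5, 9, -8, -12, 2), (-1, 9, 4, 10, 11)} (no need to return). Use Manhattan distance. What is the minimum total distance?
176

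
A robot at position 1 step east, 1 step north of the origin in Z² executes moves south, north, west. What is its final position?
(0, 1)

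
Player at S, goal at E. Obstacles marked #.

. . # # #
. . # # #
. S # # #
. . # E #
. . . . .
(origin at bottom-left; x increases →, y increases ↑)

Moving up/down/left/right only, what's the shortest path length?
5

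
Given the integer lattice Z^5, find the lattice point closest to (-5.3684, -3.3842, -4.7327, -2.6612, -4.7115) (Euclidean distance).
(-5, -3, -5, -3, -5)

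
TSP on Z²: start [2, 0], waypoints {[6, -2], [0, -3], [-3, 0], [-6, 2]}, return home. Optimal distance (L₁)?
34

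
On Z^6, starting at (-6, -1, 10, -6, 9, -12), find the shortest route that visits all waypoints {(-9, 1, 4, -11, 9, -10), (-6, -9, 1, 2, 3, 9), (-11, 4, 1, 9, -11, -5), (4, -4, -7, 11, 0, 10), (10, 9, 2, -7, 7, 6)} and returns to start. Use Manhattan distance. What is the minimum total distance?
272
(one optimal route: (-6, -1, 10, -6, 9, -12) → (-9, 1, 4, -11, 9, -10) → (-11, 4, 1, 9, -11, -5) → (-6, -9, 1, 2, 3, 9) → (4, -4, -7, 11, 0, 10) → (10, 9, 2, -7, 7, 6) → (-6, -1, 10, -6, 9, -12))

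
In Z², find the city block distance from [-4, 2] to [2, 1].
7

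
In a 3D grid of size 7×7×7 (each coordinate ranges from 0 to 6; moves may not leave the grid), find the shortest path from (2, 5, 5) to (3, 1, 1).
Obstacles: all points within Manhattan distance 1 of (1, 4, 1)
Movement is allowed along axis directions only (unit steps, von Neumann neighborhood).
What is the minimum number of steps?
9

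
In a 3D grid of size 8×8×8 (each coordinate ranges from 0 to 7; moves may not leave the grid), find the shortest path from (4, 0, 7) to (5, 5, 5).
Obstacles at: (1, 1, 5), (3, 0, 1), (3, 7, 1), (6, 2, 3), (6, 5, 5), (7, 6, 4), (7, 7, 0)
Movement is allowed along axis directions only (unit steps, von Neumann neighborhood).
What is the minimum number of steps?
8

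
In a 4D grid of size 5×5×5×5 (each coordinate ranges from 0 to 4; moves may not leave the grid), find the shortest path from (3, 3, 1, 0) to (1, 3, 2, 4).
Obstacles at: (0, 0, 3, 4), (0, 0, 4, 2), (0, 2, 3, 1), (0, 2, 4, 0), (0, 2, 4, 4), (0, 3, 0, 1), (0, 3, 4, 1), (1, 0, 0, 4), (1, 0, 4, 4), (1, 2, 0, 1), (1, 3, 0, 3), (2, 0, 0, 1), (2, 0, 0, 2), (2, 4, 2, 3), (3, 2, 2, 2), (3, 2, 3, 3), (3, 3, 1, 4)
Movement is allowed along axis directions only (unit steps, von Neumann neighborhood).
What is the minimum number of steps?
7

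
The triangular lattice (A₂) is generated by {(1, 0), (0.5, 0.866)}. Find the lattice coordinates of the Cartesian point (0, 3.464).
-2b₁ + 4b₂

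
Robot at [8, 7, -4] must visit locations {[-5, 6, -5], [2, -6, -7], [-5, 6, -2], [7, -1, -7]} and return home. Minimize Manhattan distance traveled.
62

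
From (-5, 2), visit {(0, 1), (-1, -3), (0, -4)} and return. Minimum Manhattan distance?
22
(one optimal route: (-5, 2) → (0, 1) → (0, -4) → (-1, -3) → (-5, 2))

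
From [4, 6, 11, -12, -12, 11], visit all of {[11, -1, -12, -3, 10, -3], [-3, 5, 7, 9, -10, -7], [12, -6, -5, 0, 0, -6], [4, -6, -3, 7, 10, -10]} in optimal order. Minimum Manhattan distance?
166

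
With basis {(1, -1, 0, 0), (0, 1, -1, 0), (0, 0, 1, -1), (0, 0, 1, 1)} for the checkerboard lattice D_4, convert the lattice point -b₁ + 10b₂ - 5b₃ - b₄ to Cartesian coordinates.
(-1, 11, -16, 4)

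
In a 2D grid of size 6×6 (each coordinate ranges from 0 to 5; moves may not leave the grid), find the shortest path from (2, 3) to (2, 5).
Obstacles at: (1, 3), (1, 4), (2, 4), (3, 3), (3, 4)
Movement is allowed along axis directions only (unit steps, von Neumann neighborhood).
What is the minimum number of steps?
8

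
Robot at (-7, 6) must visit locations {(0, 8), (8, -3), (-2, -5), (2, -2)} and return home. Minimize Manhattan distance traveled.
56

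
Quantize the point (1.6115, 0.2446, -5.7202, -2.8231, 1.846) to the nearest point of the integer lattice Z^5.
(2, 0, -6, -3, 2)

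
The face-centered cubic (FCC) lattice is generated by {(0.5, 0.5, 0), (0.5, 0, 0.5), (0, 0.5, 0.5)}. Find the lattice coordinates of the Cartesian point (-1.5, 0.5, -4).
3b₁ - 6b₂ - 2b₃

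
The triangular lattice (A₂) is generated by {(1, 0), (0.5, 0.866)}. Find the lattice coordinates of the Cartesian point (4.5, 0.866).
4b₁ + b₂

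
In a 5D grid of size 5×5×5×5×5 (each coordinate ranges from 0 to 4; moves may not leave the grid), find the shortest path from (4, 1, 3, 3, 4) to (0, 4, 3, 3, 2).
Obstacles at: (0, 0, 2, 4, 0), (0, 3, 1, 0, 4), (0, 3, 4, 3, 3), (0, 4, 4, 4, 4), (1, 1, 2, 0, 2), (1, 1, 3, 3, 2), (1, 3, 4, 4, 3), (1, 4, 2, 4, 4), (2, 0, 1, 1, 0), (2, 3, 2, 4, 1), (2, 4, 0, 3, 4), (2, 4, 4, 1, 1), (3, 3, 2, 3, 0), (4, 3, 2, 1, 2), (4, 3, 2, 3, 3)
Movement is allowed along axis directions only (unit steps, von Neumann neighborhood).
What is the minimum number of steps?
9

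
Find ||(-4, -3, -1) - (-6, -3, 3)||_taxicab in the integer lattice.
6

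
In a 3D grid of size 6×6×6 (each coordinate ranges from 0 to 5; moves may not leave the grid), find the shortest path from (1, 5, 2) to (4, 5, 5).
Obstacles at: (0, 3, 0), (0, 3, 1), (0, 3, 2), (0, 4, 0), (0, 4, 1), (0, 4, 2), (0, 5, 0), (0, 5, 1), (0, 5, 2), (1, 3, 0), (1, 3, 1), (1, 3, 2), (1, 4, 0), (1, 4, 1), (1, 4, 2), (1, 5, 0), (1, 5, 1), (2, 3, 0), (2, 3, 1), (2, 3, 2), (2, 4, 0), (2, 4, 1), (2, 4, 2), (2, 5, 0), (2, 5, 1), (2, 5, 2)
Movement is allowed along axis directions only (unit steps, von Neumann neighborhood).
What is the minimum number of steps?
6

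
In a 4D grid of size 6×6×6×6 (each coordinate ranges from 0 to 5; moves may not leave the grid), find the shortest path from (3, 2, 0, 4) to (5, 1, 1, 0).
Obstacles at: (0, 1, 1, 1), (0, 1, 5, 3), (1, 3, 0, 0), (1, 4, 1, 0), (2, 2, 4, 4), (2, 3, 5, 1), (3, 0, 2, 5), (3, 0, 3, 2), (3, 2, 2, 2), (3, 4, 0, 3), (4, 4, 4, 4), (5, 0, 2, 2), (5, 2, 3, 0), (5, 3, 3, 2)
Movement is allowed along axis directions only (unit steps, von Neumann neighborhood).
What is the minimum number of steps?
8
(one shortest path: (3, 2, 0, 4) → (4, 2, 0, 4) → (5, 2, 0, 4) → (5, 1, 0, 4) → (5, 1, 1, 4) → (5, 1, 1, 3) → (5, 1, 1, 2) → (5, 1, 1, 1) → (5, 1, 1, 0))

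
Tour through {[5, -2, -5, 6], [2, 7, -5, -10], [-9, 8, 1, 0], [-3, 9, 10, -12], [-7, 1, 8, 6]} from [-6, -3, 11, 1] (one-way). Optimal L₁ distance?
115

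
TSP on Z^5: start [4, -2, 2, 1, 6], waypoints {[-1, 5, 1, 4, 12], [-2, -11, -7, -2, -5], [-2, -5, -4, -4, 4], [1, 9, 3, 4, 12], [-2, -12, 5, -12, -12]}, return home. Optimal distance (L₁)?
164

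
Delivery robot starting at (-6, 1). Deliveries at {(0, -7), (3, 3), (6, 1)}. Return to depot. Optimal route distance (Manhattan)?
44
(one optimal route: (-6, 1) → (0, -7) → (3, 3) → (6, 1) → (-6, 1))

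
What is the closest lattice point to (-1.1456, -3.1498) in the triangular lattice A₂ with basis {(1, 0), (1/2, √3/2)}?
(-1, -3.464)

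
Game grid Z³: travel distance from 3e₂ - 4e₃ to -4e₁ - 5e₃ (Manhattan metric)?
8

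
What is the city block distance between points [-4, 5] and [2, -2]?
13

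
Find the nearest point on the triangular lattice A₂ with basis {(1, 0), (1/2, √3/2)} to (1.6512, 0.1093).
(2, 0)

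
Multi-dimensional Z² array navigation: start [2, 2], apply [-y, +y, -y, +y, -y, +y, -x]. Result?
(1, 2)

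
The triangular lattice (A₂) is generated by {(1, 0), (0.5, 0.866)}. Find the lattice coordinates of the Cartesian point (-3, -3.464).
-b₁ - 4b₂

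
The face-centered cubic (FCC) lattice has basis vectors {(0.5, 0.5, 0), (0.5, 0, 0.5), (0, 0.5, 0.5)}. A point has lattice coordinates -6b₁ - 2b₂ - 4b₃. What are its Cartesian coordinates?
(-4, -5, -3)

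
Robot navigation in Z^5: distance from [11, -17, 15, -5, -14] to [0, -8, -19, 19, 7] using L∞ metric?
34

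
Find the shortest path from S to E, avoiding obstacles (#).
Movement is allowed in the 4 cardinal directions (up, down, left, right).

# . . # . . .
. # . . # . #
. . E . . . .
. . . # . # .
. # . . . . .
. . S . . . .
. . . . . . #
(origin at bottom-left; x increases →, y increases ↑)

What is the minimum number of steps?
3
(one shortest path: (2, 1) → (2, 2) → (2, 3) → (2, 4))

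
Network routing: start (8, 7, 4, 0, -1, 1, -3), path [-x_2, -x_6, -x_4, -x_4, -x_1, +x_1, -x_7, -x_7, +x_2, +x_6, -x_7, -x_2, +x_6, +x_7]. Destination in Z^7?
(8, 6, 4, -2, -1, 2, -5)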